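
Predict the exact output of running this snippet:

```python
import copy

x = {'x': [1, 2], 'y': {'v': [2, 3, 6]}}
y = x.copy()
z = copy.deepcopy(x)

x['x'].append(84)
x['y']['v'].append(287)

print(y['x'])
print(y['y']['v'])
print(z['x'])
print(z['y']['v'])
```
[1, 2, 84]
[2, 3, 6, 287]
[1, 2]
[2, 3, 6]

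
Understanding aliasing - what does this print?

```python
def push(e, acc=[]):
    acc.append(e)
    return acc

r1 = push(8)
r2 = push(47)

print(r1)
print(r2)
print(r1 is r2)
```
[8, 47]
[8, 47]
True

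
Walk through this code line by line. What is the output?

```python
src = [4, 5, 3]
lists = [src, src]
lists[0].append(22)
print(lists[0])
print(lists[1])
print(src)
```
[4, 5, 3, 22]
[4, 5, 3, 22]
[4, 5, 3, 22]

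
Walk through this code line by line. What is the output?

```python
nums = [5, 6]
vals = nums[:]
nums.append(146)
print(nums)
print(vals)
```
[5, 6, 146]
[5, 6]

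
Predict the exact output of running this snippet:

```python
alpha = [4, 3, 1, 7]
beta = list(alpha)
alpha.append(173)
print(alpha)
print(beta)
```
[4, 3, 1, 7, 173]
[4, 3, 1, 7]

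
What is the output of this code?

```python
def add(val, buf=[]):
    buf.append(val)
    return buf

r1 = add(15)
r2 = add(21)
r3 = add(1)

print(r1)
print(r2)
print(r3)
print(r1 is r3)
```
[15, 21, 1]
[15, 21, 1]
[15, 21, 1]
True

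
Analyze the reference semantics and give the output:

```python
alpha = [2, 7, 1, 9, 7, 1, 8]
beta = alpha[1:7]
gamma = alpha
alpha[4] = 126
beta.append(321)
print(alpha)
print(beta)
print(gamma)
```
[2, 7, 1, 9, 126, 1, 8]
[7, 1, 9, 7, 1, 8, 321]
[2, 7, 1, 9, 126, 1, 8]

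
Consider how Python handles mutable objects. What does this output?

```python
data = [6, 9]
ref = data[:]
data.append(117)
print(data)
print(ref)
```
[6, 9, 117]
[6, 9]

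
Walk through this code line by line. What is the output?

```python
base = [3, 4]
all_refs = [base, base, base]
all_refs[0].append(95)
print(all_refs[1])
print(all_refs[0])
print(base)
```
[3, 4, 95]
[3, 4, 95]
[3, 4, 95]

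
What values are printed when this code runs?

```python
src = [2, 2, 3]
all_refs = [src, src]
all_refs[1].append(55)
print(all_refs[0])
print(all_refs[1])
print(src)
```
[2, 2, 3, 55]
[2, 2, 3, 55]
[2, 2, 3, 55]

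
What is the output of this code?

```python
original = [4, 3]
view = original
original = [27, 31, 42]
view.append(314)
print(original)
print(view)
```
[27, 31, 42]
[4, 3, 314]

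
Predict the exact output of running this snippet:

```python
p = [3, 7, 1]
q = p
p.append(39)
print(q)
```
[3, 7, 1, 39]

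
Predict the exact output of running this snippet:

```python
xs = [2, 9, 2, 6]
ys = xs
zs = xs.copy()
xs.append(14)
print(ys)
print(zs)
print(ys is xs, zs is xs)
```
[2, 9, 2, 6, 14]
[2, 9, 2, 6]
True False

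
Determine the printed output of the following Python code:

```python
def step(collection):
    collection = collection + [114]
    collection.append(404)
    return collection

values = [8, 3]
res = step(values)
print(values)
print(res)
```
[8, 3]
[8, 3, 114, 404]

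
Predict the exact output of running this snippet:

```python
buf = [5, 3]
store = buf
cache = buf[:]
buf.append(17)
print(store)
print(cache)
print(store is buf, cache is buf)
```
[5, 3, 17]
[5, 3]
True False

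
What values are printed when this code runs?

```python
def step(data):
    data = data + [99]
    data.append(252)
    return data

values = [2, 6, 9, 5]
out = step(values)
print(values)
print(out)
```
[2, 6, 9, 5]
[2, 6, 9, 5, 99, 252]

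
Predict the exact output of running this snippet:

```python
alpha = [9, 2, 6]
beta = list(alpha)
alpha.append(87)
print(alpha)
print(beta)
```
[9, 2, 6, 87]
[9, 2, 6]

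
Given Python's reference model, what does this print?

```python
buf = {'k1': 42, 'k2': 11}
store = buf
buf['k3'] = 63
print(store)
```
{'k1': 42, 'k2': 11, 'k3': 63}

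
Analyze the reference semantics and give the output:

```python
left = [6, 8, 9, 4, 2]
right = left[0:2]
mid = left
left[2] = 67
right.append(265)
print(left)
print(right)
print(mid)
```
[6, 8, 67, 4, 2]
[6, 8, 265]
[6, 8, 67, 4, 2]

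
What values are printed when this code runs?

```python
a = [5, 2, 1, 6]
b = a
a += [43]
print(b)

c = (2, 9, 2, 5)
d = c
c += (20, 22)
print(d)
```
[5, 2, 1, 6, 43]
(2, 9, 2, 5)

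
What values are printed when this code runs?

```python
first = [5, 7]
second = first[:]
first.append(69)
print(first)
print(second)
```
[5, 7, 69]
[5, 7]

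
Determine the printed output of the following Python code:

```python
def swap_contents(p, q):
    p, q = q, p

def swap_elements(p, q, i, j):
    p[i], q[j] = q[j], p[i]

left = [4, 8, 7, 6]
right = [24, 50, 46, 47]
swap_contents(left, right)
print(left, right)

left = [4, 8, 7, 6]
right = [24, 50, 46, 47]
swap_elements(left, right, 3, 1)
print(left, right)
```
[4, 8, 7, 6] [24, 50, 46, 47]
[4, 8, 7, 50] [24, 6, 46, 47]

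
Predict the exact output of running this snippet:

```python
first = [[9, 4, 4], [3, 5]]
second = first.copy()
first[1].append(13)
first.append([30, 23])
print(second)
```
[[9, 4, 4], [3, 5, 13]]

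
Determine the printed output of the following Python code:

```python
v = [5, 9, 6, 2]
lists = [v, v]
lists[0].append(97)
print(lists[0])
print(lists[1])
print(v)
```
[5, 9, 6, 2, 97]
[5, 9, 6, 2, 97]
[5, 9, 6, 2, 97]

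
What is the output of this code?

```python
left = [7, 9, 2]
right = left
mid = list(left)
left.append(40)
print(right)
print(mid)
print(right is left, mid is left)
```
[7, 9, 2, 40]
[7, 9, 2]
True False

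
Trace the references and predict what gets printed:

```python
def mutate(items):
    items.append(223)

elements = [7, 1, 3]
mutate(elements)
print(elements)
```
[7, 1, 3, 223]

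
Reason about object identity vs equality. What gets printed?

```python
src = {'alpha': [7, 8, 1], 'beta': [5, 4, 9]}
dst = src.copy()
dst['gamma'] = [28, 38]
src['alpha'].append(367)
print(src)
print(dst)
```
{'alpha': [7, 8, 1, 367], 'beta': [5, 4, 9]}
{'alpha': [7, 8, 1, 367], 'beta': [5, 4, 9], 'gamma': [28, 38]}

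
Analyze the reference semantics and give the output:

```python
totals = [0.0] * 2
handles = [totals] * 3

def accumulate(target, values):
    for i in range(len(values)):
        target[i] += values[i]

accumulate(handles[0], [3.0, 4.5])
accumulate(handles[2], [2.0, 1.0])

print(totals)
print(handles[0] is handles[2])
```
[5.0, 5.5]
True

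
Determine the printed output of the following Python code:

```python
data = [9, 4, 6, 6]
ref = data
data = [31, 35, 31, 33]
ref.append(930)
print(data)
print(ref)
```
[31, 35, 31, 33]
[9, 4, 6, 6, 930]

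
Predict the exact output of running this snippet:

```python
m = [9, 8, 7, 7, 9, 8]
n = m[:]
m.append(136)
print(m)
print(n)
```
[9, 8, 7, 7, 9, 8, 136]
[9, 8, 7, 7, 9, 8]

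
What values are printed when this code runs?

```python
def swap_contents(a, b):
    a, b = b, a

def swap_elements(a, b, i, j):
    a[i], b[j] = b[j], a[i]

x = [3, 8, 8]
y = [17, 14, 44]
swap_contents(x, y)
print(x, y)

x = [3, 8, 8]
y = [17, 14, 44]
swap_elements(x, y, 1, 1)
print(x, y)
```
[3, 8, 8] [17, 14, 44]
[3, 14, 8] [17, 8, 44]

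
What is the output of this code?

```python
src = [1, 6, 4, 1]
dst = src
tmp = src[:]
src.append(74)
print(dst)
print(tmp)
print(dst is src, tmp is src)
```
[1, 6, 4, 1, 74]
[1, 6, 4, 1]
True False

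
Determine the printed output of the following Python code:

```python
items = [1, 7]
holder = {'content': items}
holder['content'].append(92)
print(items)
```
[1, 7, 92]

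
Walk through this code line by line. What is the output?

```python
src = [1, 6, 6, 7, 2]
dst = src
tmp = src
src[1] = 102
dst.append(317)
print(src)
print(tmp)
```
[1, 102, 6, 7, 2, 317]
[1, 102, 6, 7, 2, 317]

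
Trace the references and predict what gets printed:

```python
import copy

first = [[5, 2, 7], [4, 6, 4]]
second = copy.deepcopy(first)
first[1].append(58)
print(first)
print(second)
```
[[5, 2, 7], [4, 6, 4, 58]]
[[5, 2, 7], [4, 6, 4]]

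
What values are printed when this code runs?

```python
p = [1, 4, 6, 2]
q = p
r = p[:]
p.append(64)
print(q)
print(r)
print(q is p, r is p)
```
[1, 4, 6, 2, 64]
[1, 4, 6, 2]
True False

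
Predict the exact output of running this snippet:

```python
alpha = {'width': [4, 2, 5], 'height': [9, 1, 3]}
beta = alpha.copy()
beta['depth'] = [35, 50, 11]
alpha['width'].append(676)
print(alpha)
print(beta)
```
{'width': [4, 2, 5, 676], 'height': [9, 1, 3]}
{'width': [4, 2, 5, 676], 'height': [9, 1, 3], 'depth': [35, 50, 11]}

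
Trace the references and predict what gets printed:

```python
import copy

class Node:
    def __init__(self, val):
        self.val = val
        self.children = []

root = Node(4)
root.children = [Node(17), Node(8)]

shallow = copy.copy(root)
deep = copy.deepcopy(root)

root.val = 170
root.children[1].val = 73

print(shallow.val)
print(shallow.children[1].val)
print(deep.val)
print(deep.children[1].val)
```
4
73
4
8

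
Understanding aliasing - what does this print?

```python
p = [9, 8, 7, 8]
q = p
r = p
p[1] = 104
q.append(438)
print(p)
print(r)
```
[9, 104, 7, 8, 438]
[9, 104, 7, 8, 438]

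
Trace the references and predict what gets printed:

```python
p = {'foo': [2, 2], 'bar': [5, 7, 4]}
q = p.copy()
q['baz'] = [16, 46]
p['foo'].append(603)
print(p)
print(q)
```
{'foo': [2, 2, 603], 'bar': [5, 7, 4]}
{'foo': [2, 2, 603], 'bar': [5, 7, 4], 'baz': [16, 46]}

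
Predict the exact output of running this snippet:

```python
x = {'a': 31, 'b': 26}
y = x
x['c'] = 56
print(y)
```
{'a': 31, 'b': 26, 'c': 56}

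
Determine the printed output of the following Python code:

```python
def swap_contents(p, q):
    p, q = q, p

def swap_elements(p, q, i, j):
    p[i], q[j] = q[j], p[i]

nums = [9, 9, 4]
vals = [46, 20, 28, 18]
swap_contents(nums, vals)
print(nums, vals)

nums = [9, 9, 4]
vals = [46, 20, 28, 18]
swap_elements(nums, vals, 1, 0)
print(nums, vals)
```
[9, 9, 4] [46, 20, 28, 18]
[9, 46, 4] [9, 20, 28, 18]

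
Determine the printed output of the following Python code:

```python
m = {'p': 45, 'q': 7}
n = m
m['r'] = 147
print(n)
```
{'p': 45, 'q': 7, 'r': 147}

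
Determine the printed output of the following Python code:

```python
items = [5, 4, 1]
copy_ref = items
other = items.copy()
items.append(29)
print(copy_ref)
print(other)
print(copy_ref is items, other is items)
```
[5, 4, 1, 29]
[5, 4, 1]
True False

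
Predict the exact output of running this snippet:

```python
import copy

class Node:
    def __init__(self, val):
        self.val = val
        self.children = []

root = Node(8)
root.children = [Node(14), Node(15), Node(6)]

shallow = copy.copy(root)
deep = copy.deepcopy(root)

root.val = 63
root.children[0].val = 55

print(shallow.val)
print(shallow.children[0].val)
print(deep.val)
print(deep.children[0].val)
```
8
55
8
14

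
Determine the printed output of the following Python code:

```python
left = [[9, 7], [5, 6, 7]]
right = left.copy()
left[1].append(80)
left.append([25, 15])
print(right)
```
[[9, 7], [5, 6, 7, 80]]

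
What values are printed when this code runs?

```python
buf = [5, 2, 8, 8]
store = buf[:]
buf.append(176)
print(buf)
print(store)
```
[5, 2, 8, 8, 176]
[5, 2, 8, 8]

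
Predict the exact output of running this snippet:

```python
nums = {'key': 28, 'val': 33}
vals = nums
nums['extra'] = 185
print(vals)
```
{'key': 28, 'val': 33, 'extra': 185}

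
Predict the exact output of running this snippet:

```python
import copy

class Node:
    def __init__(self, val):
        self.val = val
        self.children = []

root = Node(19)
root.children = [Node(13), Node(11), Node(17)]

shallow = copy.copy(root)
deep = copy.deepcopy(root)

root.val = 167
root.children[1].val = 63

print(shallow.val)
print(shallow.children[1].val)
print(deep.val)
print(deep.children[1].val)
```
19
63
19
11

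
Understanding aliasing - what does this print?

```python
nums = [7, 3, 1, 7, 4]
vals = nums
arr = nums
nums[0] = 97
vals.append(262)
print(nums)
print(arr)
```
[97, 3, 1, 7, 4, 262]
[97, 3, 1, 7, 4, 262]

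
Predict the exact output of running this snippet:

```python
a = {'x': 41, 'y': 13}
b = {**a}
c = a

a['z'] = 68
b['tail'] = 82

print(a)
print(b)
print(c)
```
{'x': 41, 'y': 13, 'z': 68}
{'x': 41, 'y': 13, 'tail': 82}
{'x': 41, 'y': 13, 'z': 68}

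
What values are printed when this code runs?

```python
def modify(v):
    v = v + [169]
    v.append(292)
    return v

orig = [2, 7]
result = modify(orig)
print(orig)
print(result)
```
[2, 7]
[2, 7, 169, 292]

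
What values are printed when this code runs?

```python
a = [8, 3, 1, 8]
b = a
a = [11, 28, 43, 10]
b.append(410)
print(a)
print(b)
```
[11, 28, 43, 10]
[8, 3, 1, 8, 410]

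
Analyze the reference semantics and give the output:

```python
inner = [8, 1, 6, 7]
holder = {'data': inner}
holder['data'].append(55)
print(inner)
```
[8, 1, 6, 7, 55]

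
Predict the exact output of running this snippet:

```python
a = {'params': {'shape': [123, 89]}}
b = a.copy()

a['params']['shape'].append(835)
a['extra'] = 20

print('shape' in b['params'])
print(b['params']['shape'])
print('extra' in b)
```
True
[123, 89, 835]
False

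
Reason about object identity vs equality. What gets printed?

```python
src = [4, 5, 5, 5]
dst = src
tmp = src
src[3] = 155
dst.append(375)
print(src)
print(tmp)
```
[4, 5, 5, 155, 375]
[4, 5, 5, 155, 375]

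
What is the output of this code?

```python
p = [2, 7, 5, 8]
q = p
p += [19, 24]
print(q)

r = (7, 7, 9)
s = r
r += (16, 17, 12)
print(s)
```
[2, 7, 5, 8, 19, 24]
(7, 7, 9)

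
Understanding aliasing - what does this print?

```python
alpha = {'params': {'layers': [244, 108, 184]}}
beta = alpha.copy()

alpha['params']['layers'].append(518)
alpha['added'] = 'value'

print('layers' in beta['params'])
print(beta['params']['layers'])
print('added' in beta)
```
True
[244, 108, 184, 518]
False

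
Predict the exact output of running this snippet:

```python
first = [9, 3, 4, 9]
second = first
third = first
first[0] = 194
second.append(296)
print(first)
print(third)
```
[194, 3, 4, 9, 296]
[194, 3, 4, 9, 296]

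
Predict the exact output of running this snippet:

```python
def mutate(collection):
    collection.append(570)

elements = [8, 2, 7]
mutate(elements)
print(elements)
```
[8, 2, 7, 570]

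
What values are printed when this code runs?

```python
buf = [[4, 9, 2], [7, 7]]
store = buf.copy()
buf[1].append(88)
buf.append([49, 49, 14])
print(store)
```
[[4, 9, 2], [7, 7, 88]]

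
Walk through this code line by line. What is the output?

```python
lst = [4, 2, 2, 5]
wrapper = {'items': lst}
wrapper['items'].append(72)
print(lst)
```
[4, 2, 2, 5, 72]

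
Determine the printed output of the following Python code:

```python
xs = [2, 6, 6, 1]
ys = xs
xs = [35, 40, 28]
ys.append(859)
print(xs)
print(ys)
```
[35, 40, 28]
[2, 6, 6, 1, 859]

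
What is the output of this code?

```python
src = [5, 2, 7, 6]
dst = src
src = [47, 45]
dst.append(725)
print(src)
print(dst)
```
[47, 45]
[5, 2, 7, 6, 725]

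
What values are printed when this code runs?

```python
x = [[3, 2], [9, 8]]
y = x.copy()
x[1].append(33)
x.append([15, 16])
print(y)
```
[[3, 2], [9, 8, 33]]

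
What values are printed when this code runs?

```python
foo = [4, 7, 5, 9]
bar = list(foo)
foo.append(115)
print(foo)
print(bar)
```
[4, 7, 5, 9, 115]
[4, 7, 5, 9]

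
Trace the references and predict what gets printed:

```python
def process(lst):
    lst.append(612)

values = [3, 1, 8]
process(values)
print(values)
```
[3, 1, 8, 612]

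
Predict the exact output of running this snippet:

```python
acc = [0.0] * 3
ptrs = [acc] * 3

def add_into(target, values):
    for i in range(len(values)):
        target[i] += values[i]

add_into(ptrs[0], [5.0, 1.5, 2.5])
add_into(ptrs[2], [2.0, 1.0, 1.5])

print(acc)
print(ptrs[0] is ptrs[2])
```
[7.0, 2.5, 4.0]
True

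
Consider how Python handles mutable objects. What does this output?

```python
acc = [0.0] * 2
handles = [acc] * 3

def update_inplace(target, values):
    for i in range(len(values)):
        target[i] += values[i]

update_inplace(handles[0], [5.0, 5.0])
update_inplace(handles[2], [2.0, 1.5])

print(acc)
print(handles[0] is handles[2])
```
[7.0, 6.5]
True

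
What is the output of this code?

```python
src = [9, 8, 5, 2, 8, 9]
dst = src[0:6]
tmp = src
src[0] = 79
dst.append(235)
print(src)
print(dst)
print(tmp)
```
[79, 8, 5, 2, 8, 9]
[9, 8, 5, 2, 8, 9, 235]
[79, 8, 5, 2, 8, 9]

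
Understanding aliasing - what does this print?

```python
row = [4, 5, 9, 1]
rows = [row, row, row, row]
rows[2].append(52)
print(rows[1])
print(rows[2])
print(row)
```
[4, 5, 9, 1, 52]
[4, 5, 9, 1, 52]
[4, 5, 9, 1, 52]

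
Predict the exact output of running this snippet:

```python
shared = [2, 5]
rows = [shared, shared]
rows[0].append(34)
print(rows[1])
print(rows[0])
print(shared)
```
[2, 5, 34]
[2, 5, 34]
[2, 5, 34]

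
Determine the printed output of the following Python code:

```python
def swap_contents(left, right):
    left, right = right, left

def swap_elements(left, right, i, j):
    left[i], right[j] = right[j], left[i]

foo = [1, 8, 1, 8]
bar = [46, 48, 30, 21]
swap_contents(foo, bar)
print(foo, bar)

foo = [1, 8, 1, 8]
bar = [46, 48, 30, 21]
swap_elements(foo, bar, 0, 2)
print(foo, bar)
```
[1, 8, 1, 8] [46, 48, 30, 21]
[30, 8, 1, 8] [46, 48, 1, 21]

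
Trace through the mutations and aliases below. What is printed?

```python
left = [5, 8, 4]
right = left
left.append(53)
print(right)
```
[5, 8, 4, 53]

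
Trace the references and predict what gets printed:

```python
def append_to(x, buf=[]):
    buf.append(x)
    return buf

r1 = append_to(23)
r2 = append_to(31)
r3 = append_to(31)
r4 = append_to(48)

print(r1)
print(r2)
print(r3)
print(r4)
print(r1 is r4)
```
[23, 31, 31, 48]
[23, 31, 31, 48]
[23, 31, 31, 48]
[23, 31, 31, 48]
True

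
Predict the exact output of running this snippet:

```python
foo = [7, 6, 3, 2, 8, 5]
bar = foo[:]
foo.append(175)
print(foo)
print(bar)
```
[7, 6, 3, 2, 8, 5, 175]
[7, 6, 3, 2, 8, 5]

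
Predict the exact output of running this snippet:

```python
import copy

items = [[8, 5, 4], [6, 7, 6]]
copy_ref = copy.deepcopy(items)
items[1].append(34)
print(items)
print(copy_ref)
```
[[8, 5, 4], [6, 7, 6, 34]]
[[8, 5, 4], [6, 7, 6]]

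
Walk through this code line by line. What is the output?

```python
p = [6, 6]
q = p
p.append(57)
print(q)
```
[6, 6, 57]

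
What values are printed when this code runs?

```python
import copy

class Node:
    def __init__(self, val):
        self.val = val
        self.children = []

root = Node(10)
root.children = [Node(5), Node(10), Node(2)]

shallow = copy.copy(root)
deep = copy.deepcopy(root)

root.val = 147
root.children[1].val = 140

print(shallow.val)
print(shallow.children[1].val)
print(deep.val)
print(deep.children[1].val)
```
10
140
10
10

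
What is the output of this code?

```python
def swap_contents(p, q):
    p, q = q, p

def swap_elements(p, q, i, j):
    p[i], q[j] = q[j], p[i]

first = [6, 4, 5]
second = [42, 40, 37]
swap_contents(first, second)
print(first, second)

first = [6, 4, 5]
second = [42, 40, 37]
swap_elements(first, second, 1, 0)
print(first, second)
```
[6, 4, 5] [42, 40, 37]
[6, 42, 5] [4, 40, 37]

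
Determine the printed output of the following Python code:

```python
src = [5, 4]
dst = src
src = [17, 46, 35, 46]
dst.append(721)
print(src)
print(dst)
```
[17, 46, 35, 46]
[5, 4, 721]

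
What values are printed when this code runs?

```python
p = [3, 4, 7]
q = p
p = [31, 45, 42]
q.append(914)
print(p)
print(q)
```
[31, 45, 42]
[3, 4, 7, 914]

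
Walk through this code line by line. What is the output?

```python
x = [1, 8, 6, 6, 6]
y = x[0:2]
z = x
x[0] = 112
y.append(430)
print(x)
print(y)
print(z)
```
[112, 8, 6, 6, 6]
[1, 8, 430]
[112, 8, 6, 6, 6]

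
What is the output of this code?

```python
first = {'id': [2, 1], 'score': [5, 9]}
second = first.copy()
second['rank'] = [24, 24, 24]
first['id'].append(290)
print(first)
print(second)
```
{'id': [2, 1, 290], 'score': [5, 9]}
{'id': [2, 1, 290], 'score': [5, 9], 'rank': [24, 24, 24]}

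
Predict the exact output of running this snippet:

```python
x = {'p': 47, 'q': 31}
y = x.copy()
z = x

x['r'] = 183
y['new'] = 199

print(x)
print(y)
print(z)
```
{'p': 47, 'q': 31, 'r': 183}
{'p': 47, 'q': 31, 'new': 199}
{'p': 47, 'q': 31, 'r': 183}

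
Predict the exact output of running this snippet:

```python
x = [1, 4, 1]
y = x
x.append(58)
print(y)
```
[1, 4, 1, 58]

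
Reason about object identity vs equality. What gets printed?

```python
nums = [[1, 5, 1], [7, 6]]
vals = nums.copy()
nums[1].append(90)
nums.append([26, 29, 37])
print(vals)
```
[[1, 5, 1], [7, 6, 90]]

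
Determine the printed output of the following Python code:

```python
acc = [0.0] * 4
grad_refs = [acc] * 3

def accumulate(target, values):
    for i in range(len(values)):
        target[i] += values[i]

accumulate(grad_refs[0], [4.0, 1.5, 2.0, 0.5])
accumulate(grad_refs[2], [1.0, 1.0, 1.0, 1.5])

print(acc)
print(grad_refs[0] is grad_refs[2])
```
[5.0, 2.5, 3.0, 2.0]
True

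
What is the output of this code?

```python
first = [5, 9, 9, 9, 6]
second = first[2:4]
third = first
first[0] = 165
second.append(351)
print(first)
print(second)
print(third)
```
[165, 9, 9, 9, 6]
[9, 9, 351]
[165, 9, 9, 9, 6]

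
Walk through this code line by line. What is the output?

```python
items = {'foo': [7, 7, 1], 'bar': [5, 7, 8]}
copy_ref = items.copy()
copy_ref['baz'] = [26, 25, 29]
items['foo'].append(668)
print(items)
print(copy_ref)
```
{'foo': [7, 7, 1, 668], 'bar': [5, 7, 8]}
{'foo': [7, 7, 1, 668], 'bar': [5, 7, 8], 'baz': [26, 25, 29]}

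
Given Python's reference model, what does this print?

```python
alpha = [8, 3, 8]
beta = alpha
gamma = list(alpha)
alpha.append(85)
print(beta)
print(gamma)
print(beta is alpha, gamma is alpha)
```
[8, 3, 8, 85]
[8, 3, 8]
True False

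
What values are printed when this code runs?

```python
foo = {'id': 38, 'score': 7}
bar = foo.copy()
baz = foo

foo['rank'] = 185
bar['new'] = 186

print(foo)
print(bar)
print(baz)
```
{'id': 38, 'score': 7, 'rank': 185}
{'id': 38, 'score': 7, 'new': 186}
{'id': 38, 'score': 7, 'rank': 185}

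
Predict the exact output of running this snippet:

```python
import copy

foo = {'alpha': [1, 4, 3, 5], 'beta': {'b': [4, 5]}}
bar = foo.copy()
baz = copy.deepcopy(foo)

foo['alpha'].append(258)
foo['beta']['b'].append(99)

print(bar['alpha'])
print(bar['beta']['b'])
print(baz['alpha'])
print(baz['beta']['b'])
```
[1, 4, 3, 5, 258]
[4, 5, 99]
[1, 4, 3, 5]
[4, 5]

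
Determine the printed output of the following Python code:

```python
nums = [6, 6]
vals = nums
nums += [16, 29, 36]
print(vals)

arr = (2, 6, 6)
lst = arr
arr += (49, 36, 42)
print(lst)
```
[6, 6, 16, 29, 36]
(2, 6, 6)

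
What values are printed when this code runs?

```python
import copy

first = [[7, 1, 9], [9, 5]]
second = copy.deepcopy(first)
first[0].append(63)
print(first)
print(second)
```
[[7, 1, 9, 63], [9, 5]]
[[7, 1, 9], [9, 5]]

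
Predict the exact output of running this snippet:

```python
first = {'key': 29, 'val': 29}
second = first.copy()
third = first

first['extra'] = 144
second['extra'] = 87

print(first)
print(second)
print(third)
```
{'key': 29, 'val': 29, 'extra': 144}
{'key': 29, 'val': 29, 'extra': 87}
{'key': 29, 'val': 29, 'extra': 144}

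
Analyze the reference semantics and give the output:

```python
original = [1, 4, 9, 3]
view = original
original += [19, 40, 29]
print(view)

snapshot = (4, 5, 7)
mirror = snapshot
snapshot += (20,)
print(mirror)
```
[1, 4, 9, 3, 19, 40, 29]
(4, 5, 7)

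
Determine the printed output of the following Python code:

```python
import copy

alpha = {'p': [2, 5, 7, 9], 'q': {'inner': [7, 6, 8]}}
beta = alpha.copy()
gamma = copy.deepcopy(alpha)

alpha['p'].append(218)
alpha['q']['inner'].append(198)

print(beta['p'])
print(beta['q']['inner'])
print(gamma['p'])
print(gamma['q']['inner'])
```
[2, 5, 7, 9, 218]
[7, 6, 8, 198]
[2, 5, 7, 9]
[7, 6, 8]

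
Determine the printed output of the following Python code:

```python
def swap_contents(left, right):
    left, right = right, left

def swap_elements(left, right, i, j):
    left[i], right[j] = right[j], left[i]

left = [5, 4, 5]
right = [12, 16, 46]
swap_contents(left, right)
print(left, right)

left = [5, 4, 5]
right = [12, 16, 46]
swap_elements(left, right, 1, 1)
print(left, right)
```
[5, 4, 5] [12, 16, 46]
[5, 16, 5] [12, 4, 46]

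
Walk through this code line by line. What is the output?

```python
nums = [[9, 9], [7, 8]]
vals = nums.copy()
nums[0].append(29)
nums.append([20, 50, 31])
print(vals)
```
[[9, 9, 29], [7, 8]]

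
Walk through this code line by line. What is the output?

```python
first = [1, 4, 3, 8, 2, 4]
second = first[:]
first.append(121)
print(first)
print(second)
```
[1, 4, 3, 8, 2, 4, 121]
[1, 4, 3, 8, 2, 4]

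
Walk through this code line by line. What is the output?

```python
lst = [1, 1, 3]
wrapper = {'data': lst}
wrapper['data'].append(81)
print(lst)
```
[1, 1, 3, 81]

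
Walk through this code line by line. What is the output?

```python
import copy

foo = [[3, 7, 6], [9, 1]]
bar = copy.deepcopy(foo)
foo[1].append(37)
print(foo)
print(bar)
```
[[3, 7, 6], [9, 1, 37]]
[[3, 7, 6], [9, 1]]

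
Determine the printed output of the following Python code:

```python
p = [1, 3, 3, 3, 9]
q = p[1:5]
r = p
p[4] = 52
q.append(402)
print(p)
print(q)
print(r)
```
[1, 3, 3, 3, 52]
[3, 3, 3, 9, 402]
[1, 3, 3, 3, 52]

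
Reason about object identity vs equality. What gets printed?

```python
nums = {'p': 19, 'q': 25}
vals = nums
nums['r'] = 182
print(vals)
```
{'p': 19, 'q': 25, 'r': 182}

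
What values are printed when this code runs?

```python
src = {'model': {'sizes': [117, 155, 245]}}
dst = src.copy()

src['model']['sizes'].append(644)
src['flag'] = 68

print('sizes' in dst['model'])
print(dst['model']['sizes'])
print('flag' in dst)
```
True
[117, 155, 245, 644]
False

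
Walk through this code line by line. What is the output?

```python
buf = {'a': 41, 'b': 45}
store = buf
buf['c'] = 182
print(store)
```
{'a': 41, 'b': 45, 'c': 182}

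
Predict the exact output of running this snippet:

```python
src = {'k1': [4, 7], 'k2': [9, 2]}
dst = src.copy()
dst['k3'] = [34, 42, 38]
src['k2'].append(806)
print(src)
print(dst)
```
{'k1': [4, 7], 'k2': [9, 2, 806]}
{'k1': [4, 7], 'k2': [9, 2, 806], 'k3': [34, 42, 38]}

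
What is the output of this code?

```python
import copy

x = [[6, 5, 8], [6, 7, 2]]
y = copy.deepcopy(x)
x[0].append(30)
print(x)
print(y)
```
[[6, 5, 8, 30], [6, 7, 2]]
[[6, 5, 8], [6, 7, 2]]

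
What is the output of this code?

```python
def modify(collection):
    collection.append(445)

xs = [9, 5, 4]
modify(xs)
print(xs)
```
[9, 5, 4, 445]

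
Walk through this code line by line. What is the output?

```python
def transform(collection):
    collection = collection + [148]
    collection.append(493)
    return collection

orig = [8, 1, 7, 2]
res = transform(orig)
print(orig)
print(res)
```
[8, 1, 7, 2]
[8, 1, 7, 2, 148, 493]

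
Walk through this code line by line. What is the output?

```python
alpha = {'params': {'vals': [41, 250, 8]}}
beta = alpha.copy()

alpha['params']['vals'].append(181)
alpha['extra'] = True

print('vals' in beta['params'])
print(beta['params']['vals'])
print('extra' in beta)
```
True
[41, 250, 8, 181]
False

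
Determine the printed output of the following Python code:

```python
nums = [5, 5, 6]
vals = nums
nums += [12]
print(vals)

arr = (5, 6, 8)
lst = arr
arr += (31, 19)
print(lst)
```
[5, 5, 6, 12]
(5, 6, 8)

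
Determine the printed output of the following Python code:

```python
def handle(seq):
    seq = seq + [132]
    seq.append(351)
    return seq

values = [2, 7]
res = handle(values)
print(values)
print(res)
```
[2, 7]
[2, 7, 132, 351]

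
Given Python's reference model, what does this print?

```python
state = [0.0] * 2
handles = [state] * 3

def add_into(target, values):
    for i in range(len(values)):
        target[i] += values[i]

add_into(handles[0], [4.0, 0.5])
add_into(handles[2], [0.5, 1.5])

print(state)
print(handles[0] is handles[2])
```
[4.5, 2.0]
True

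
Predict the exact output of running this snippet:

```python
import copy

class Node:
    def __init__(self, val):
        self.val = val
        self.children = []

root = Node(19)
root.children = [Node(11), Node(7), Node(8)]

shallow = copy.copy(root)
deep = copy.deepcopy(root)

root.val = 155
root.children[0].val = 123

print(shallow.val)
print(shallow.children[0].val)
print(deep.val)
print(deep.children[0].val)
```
19
123
19
11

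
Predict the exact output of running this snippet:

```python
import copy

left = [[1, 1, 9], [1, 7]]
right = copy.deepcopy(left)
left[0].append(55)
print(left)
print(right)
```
[[1, 1, 9, 55], [1, 7]]
[[1, 1, 9], [1, 7]]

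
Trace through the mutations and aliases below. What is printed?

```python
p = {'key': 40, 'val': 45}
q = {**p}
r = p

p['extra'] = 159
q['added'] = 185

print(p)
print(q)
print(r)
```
{'key': 40, 'val': 45, 'extra': 159}
{'key': 40, 'val': 45, 'added': 185}
{'key': 40, 'val': 45, 'extra': 159}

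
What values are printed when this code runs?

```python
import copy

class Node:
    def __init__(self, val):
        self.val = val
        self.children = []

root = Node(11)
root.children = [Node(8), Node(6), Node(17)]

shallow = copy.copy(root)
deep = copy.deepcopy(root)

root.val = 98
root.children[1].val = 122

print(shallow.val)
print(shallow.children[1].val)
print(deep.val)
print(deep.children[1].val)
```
11
122
11
6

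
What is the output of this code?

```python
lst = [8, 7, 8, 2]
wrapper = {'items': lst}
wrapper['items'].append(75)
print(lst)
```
[8, 7, 8, 2, 75]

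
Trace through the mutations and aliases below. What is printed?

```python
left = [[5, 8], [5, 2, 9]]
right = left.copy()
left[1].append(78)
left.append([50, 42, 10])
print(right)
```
[[5, 8], [5, 2, 9, 78]]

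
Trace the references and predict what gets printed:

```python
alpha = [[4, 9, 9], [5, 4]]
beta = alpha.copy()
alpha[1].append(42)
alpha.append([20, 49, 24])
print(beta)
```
[[4, 9, 9], [5, 4, 42]]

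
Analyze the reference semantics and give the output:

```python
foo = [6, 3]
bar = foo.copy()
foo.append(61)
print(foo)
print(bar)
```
[6, 3, 61]
[6, 3]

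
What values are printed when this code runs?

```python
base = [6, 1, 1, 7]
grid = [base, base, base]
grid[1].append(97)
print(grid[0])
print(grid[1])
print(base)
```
[6, 1, 1, 7, 97]
[6, 1, 1, 7, 97]
[6, 1, 1, 7, 97]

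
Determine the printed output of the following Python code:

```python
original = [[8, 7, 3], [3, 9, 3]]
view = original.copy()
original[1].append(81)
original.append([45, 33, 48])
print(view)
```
[[8, 7, 3], [3, 9, 3, 81]]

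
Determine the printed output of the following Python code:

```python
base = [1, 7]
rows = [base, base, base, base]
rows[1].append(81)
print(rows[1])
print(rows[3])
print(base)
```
[1, 7, 81]
[1, 7, 81]
[1, 7, 81]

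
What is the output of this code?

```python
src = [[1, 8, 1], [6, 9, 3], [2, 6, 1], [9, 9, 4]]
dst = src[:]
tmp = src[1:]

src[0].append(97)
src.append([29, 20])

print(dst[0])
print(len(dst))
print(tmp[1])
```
[1, 8, 1, 97]
4
[2, 6, 1]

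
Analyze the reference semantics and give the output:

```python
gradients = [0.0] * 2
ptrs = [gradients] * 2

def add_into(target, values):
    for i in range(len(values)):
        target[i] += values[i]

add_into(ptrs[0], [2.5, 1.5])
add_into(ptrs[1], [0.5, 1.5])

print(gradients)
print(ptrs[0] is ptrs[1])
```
[3.0, 3.0]
True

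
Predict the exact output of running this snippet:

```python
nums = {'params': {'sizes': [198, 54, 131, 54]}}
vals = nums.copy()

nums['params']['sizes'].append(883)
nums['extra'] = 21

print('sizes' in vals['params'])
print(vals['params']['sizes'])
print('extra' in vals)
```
True
[198, 54, 131, 54, 883]
False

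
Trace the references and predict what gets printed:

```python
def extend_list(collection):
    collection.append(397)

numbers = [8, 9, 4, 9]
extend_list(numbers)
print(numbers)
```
[8, 9, 4, 9, 397]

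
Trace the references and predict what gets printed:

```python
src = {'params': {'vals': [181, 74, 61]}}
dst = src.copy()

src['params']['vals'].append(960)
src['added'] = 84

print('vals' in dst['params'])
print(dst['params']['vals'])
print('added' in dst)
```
True
[181, 74, 61, 960]
False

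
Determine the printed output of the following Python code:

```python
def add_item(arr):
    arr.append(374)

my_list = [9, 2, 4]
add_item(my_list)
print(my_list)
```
[9, 2, 4, 374]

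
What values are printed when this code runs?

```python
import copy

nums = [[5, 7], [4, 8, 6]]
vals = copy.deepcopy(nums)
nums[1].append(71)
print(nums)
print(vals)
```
[[5, 7], [4, 8, 6, 71]]
[[5, 7], [4, 8, 6]]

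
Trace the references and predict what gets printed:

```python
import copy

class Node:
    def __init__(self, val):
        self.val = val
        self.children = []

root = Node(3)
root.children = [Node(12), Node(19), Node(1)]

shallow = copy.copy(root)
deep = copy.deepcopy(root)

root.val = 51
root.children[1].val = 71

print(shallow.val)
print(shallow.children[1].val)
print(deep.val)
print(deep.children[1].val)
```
3
71
3
19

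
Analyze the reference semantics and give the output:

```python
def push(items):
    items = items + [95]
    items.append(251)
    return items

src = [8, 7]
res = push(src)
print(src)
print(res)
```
[8, 7]
[8, 7, 95, 251]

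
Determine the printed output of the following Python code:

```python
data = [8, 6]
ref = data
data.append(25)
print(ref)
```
[8, 6, 25]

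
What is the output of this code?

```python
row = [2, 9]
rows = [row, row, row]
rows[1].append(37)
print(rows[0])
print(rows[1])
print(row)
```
[2, 9, 37]
[2, 9, 37]
[2, 9, 37]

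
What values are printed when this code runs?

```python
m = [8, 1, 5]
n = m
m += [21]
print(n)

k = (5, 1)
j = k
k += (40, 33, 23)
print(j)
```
[8, 1, 5, 21]
(5, 1)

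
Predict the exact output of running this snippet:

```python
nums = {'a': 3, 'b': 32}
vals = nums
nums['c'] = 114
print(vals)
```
{'a': 3, 'b': 32, 'c': 114}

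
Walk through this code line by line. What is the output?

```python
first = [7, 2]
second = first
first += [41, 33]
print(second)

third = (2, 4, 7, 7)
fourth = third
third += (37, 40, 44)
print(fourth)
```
[7, 2, 41, 33]
(2, 4, 7, 7)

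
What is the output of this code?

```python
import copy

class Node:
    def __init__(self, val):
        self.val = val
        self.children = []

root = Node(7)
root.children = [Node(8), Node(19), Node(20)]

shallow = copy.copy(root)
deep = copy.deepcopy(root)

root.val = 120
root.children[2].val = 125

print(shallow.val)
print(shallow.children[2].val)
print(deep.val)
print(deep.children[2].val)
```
7
125
7
20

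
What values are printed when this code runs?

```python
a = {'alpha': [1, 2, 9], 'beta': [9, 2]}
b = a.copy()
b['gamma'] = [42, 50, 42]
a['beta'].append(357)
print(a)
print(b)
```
{'alpha': [1, 2, 9], 'beta': [9, 2, 357]}
{'alpha': [1, 2, 9], 'beta': [9, 2, 357], 'gamma': [42, 50, 42]}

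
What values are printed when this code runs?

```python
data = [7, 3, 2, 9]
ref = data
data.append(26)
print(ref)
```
[7, 3, 2, 9, 26]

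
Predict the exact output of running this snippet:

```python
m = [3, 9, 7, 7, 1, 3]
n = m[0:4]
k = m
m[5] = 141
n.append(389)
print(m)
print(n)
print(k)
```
[3, 9, 7, 7, 1, 141]
[3, 9, 7, 7, 389]
[3, 9, 7, 7, 1, 141]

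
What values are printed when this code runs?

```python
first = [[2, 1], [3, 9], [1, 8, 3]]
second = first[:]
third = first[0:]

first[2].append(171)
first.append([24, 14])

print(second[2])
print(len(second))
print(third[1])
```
[1, 8, 3, 171]
3
[3, 9]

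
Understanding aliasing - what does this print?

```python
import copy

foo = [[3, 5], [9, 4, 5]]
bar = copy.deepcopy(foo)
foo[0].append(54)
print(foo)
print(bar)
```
[[3, 5, 54], [9, 4, 5]]
[[3, 5], [9, 4, 5]]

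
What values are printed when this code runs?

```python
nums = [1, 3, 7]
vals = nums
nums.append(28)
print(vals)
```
[1, 3, 7, 28]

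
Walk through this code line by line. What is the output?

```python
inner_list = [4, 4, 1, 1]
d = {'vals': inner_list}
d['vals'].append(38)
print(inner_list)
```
[4, 4, 1, 1, 38]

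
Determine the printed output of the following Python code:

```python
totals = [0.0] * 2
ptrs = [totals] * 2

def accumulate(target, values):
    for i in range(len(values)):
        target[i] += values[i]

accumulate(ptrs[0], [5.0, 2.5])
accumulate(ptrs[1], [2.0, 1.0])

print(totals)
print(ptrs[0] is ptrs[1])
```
[7.0, 3.5]
True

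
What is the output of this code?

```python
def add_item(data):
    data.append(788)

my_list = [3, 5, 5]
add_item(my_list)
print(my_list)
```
[3, 5, 5, 788]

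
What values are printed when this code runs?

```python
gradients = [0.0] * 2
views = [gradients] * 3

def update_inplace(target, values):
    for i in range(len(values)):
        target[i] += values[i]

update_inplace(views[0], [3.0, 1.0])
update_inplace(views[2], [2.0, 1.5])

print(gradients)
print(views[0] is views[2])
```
[5.0, 2.5]
True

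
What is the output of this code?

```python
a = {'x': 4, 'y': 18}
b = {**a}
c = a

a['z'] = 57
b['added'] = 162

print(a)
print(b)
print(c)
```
{'x': 4, 'y': 18, 'z': 57}
{'x': 4, 'y': 18, 'added': 162}
{'x': 4, 'y': 18, 'z': 57}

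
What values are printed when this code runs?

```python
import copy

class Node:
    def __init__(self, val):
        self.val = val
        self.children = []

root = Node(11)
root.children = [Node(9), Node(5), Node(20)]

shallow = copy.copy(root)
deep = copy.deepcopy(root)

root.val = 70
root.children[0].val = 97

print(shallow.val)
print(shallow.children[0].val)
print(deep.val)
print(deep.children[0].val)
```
11
97
11
9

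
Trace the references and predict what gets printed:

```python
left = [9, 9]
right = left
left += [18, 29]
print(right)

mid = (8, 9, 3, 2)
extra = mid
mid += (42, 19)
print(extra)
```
[9, 9, 18, 29]
(8, 9, 3, 2)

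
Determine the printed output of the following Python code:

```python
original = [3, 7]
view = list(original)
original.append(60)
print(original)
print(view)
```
[3, 7, 60]
[3, 7]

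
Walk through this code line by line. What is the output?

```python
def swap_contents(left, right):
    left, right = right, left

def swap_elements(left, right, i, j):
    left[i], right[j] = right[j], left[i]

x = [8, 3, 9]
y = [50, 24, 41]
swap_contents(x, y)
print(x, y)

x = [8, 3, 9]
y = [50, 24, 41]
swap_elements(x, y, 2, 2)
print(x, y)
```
[8, 3, 9] [50, 24, 41]
[8, 3, 41] [50, 24, 9]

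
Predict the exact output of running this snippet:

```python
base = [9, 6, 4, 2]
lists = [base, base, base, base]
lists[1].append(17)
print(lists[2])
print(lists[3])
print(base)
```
[9, 6, 4, 2, 17]
[9, 6, 4, 2, 17]
[9, 6, 4, 2, 17]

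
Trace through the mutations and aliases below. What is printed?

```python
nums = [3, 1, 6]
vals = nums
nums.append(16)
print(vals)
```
[3, 1, 6, 16]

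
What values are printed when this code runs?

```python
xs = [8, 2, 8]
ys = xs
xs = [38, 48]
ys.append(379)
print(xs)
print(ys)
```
[38, 48]
[8, 2, 8, 379]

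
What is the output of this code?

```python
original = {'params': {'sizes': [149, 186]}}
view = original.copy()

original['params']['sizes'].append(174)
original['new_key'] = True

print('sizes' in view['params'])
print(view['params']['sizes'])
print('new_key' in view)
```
True
[149, 186, 174]
False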